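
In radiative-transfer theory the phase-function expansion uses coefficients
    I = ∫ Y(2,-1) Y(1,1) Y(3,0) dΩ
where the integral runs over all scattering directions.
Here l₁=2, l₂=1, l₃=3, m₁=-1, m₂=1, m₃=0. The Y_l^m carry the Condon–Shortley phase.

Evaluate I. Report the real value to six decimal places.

0.143048

m-sum 0 ✓  L=6 even ✓  1≤3≤3 ✓
Π(2lᵢ+1) = 5×3×7 = 105
triangle coeff Δ(2,1,3) = 1/105
Σ_t [0,0]: t=0:+1/4 = 1/4
(3j)²=3/35 [(2 1 3; 0 0 0)], sign=-1
Σ_t [0,0]: t=0:+1/12 = 1/12
(3j)²=1/35 [(2 1 3; -1 1 0)], sign=-1
⇒ 4πI² = 9/35
I = (+1)√(9/35/(4π)) = 0.14304817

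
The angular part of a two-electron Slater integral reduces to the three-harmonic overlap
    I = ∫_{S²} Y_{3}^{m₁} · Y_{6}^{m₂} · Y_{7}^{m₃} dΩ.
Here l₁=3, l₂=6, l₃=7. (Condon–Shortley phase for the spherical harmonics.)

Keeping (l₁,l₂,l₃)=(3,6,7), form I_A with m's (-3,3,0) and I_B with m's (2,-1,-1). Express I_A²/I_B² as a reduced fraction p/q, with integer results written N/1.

l's match ⇒ only the (l;m) 3-j factors differ between A and B.
A: triangle coeff Δ(3,6,7) = 1/2042040; Σ_t [2,2]: t=2:+1/1451520 = 1/1451520; (3j)²=45/4862 [(3 6 7; -3 3 0)], sign=-1
B: triangle coeff Δ(3,6,7) = 1/2042040; Σ_t [0,1]: t=0:+1/172800 t=1:−1/414720 = 7/2073600; (3j)²=343/29172 [(3 6 7; 2 -1 -1)], sign=+1
I_A²/I_B² = (45/4862)/(343/29172) = 270/343

270/343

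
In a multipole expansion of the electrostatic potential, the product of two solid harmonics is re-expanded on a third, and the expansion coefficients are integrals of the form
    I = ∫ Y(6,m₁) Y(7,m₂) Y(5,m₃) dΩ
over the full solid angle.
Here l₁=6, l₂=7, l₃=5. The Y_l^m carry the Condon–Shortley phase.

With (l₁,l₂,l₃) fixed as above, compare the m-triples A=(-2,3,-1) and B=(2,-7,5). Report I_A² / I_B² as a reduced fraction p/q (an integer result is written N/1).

128547/70070

Same 6,7,5: normalisation and zero-m 3j drop out of the ratio.
A: Δ: 8! 4! 6! / 19! → 1/174594420; sum: t=4:+1/9953280 t=5:−1/518400 t=6:+1/276480 t=7:−1/1088640 t=8:+1/46448640 = 23/25804800; 3j²(6 7 5; -2 3 -1) = Δ·Π!·Σ² = 42849/6466460  (sign +1)
B: Δ: 8! 4! 6! / 19! → 1/174594420; sum: t=0:+1/696729600 = 1/696729600; 3j²(6 7 5; 2 -7 5) = Δ·Π!·Σ² = 7/1938  (sign +1)
I_A²/I_B² = (42849/6466460)/(7/1938) = 128547/70070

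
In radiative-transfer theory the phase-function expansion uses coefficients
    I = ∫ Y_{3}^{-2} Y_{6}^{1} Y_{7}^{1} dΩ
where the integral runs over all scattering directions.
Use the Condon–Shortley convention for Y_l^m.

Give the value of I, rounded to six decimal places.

Rules hold: Σm=0, L=16 even, 3≤7≤9.
N = 7·13·15 = 1365
Δ = 2!·4!·10!/17! = 1/2042040
Racah Σ t=0..2: t=0:+1/207360 t=1:−1/57600 t=2:+1/207360 = -1/129600
⇒ 3j(3 6 7; 0 0 0)² = 168/12155, sgn +1
Racah Σ t=1..2: t=1:−1/414720 t=2:+1/172800 = 7/2073600
⇒ 3j(3 6 7; -2 1 1)² = 343/29172, sgn +1
4πI² = N·(3j₀)²·(3jₘ)² = 100842/454597
I = +1·√(0.221827/4π) = 0.13286253

0.132863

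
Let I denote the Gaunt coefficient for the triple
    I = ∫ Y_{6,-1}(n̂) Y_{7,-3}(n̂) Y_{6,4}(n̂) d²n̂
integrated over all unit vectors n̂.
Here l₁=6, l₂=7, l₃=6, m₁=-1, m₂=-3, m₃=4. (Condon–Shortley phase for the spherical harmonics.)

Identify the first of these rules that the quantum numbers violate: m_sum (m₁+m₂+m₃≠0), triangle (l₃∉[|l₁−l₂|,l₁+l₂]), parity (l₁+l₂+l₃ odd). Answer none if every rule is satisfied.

parity

azimuthal sum: -1 − 3 + 4 = 0  ✓
1 ≤ 6 ≤ 13 (triangle on l)  ✓
L = 6 + 7 + 6 = 19 (odd)  ✗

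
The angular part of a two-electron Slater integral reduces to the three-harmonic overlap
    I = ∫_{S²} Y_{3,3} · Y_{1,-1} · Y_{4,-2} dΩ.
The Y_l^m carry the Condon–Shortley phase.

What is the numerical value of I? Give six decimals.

Rules hold: Σm=0, L=8 even, 2≤4≤4.
N = 7·3·9 = 189
Δ = 0!·6!·2!/9! = 1/252
Racah Σ t=0..0: t=0:+1/36 = 1/36
⇒ 3j(3 1 4; 0 0 0)² = 4/63, sgn +1
Racah Σ t=0..0: t=0:+1/1440 = 1/1440
⇒ 3j(3 1 4; 3 -1 -2)² = 1/252, sgn +1
4πI² = N·(3j₀)²·(3jₘ)² = 1/21
I = +1·√(0.047619/4π) = 0.06155813

0.061558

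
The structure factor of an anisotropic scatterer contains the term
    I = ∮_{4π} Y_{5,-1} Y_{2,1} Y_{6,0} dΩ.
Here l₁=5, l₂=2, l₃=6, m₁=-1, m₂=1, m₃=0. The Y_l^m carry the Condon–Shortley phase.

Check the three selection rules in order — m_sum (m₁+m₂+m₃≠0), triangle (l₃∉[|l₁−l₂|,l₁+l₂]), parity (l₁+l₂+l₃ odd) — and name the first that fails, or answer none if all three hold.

parity

azimuthal sum: -1 + 1 + 0 = 0  ✓
3 ≤ 6 ≤ 7 (triangle on l)  ✓
L = 5 + 2 + 6 = 13 (odd)  ✗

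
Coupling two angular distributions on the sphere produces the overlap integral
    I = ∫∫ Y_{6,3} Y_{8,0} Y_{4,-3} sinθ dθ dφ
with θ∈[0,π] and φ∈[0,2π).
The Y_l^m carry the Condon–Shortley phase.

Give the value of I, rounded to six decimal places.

Checks pass: Σm=0; 18 even; l₃=4∈[2,14].
(2·6+1)(2·8+1)(2·4+1) = 1989
Δ: 10! 2! 6! / 19! → 1/23279256
sum: t=4:+1/1658880 t=5:−1/518400 t=6:+1/1658880 = -1/1382400
3j²(6 8 4; 0 0 0) = Δ·Π!·Σ² = 504/46189  (sign -1)
sum: t=2:+1/58060800 t=3:−1/7257600 = -1/8294400
3j²(6 8 4; 3 0 -3) = Δ·Π!·Σ² = 1029/92378  (sign +1)
combine: 4πI² = 1989·504/46189·1029/92378 = 2333772/9653501
take √, sign -1: I = -0.13870172

-0.138702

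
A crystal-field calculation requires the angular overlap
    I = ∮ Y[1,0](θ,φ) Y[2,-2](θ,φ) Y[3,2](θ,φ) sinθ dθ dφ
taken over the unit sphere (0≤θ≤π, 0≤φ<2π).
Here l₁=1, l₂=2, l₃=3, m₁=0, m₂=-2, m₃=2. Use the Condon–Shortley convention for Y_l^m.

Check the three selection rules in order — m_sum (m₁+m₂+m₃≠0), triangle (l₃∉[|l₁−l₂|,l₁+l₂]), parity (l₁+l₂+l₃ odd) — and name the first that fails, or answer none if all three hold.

none

m₁+m₂+m₃ = 0 − 2 + 2 = 0  ✓
triangle: |1−2|=1 ≤ l₃=3 ≤ 1+2=3  ✓
parity: l₁+l₂+l₃ = 6 is even  ✓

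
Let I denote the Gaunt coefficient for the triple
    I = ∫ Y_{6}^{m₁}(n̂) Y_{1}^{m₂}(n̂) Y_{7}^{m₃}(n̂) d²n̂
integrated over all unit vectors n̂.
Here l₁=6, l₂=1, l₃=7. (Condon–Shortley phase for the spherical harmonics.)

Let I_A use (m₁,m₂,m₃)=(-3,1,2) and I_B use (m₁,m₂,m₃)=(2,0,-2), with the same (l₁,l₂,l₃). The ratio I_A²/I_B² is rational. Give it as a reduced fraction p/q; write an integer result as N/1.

l's match ⇒ only the (l;m) 3-j factors differ between A and B.
A: triangle coeff Δ(6,1,7) = 1/1365; Σ_t [0,0]: t=0:+1/4354560 = 1/4354560; (3j)²=2/273 [(6 1 7; -3 1 2)], sign=-1
B: triangle coeff Δ(6,1,7) = 1/1365; Σ_t [0,0]: t=0:+1/967680 = 1/967680; (3j)²=3/91 [(6 1 7; 2 0 -2)], sign=-1
I_A²/I_B² = (2/273)/(3/91) = 2/9

2/9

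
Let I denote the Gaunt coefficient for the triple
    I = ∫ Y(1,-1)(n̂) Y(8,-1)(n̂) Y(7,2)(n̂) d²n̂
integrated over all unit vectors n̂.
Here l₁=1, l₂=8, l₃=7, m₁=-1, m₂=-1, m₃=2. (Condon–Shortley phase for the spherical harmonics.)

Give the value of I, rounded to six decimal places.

-0.140215

m-sum 0 ✓  L=16 even ✓  7≤7≤9 ✓
Π(2lᵢ+1) = 3×17×15 = 765
triangle coeff Δ(1,8,7) = 1/2040
Σ_t [1,1]: t=1:−1/25401600 = -1/25401600
(3j)²=8/255 [(1 8 7; 0 0 0)], sign=+1
Σ_t [2,2]: t=2:+1/87091200 = 1/87091200
(3j)²=7/680 [(1 8 7; -1 -1 2)], sign=-1
⇒ 4πI² = 21/85
I = (-1)√(21/85/(4π)) = -0.14021525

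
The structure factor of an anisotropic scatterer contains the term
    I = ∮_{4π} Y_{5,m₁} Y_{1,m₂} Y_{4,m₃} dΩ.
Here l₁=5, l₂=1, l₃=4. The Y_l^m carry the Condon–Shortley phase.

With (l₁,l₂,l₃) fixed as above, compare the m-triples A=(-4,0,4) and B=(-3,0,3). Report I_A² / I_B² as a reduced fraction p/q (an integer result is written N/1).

9/16

Same 5,1,4: normalisation and zero-m 3j drop out of the ratio.
A: Δ: 2! 8! 0! / 11! → 1/495; sum: t=1:−1/40320 = -1/40320; 3j²(5 1 4; -4 0 4) = Δ·Π!·Σ² = 1/55  (sign -1)
B: Δ: 2! 8! 0! / 11! → 1/495; sum: t=1:−1/5040 = -1/5040; 3j²(5 1 4; -3 0 3) = Δ·Π!·Σ² = 16/495  (sign +1)
I_A²/I_B² = (1/55)/(16/495) = 9/16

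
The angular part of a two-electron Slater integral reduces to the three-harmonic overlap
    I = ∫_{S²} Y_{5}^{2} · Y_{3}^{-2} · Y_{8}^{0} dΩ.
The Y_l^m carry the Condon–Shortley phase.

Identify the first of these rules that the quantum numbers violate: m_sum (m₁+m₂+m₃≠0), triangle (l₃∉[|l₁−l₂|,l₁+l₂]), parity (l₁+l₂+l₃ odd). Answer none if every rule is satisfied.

Σmᵢ = 0  ✓
l₃∈[|l₁−l₂|,l₁+l₂]=[2,8], have l₃=8  ✓
Σlᵢ = 16 ⇒ even  ✓

none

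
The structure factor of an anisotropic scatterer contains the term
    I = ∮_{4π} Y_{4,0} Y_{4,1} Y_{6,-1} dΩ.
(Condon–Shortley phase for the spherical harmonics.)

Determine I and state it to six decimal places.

Checks pass: Σm=0; 14 even; l₃=6∈[0,8].
(2·4+1)(2·4+1)(2·6+1) = 1053
Δ: 2! 6! 6! / 15! → 1/1261260
sum: t=0:+1/4608 t=1:−1/1296 t=2:+1/4608 = -7/20736
3j²(4 4 6; 0 0 0) = Δ·Π!·Σ² = 20/1287  (sign -1)
sum: t=0:+1/11520 t=1:−1/1728 t=2:+1/3456 = -7/34560
3j²(4 4 6; 0 1 -1) = Δ·Π!·Σ² = 7/858  (sign +1)
combine: 4πI² = 1053·20/1287·7/858 = 210/1573
take √, sign -1: I = -0.10307192

-0.103072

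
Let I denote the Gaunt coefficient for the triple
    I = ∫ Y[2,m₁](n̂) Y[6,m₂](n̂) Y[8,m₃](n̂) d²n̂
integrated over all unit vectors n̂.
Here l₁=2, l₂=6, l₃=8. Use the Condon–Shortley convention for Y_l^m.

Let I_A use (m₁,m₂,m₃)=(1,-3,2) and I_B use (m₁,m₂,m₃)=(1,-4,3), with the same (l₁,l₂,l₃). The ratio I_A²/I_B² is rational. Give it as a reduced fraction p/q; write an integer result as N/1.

l's match ⇒ only the (l;m) 3-j factors differ between A and B.
A: triangle coeff Δ(2,6,8) = 1/30940; Σ_t [0,0]: t=0:+1/13063680 = 1/13063680; (3j)²=10/1547 [(2 6 8; 1 -3 2)], sign=+1
B: triangle coeff Δ(2,6,8) = 1/30940; Σ_t [0,0]: t=0:+1/43545600 = 1/43545600; (3j)²=11/3094 [(2 6 8; 1 -4 3)], sign=-1
I_A²/I_B² = (10/1547)/(11/3094) = 20/11

20/11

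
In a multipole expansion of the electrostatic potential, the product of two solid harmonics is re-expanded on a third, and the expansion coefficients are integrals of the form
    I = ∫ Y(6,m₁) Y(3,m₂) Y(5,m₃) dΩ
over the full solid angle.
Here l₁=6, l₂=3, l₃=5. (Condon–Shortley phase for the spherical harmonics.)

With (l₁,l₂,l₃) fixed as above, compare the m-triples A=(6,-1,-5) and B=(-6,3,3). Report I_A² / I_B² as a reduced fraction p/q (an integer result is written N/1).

Shared (l₁,l₂,l₃)=(6,3,5): N and (l;000)² cancel in I_A²/I_B².
A: Δ = 4!·8!·2!/15! = 1/675675; Racah Σ t=0..0: t=0:+1/1935360 = 1/1935360; ⇒ 3j(6 3 5; 6 -1 -5)² = 3/91, sgn +1
B: Δ = 4!·8!·2!/15! = 1/675675; Racah Σ t=4..4: t=4:+1/1935360 = 1/1935360; ⇒ 3j(6 3 5; -6 3 3)² = 1/91, sgn +1
I_A²/I_B² = (3/91)/(1/91) = 3/1

3/1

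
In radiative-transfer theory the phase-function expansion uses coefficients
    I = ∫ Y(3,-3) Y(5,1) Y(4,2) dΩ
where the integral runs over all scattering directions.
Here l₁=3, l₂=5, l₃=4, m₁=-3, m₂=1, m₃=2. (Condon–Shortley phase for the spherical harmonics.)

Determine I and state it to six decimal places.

m-sum 0 ✓  L=12 even ✓  2≤4≤8 ✓
Π(2lᵢ+1) = 7×11×9 = 693
triangle coeff Δ(3,5,4) = 1/180180
Σ_t [1,3]: t=1:−1/576 t=2:+1/144 t=3:−1/576 = 1/288
(3j)²=20/1001 [(3 5 4; 0 0 0)], sign=+1
Σ_t [4,4]: t=4:+1/2304 = 1/2304
(3j)²=75/4004 [(3 5 4; -3 1 2)], sign=+1
⇒ 4πI² = 3375/13013
I = (+1)√(3375/13013/(4π)) = 0.14366244

0.143662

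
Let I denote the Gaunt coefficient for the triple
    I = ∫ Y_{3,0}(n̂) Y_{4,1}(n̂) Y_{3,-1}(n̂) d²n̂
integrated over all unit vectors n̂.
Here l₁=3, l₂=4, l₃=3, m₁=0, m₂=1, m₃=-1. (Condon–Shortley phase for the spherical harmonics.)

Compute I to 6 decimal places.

-0.099323

Rules hold: Σm=0, L=10 even, 1≤3≤7.
N = 7·9·7 = 441
Δ = 4!·2!·4!/11! = 1/34650
Racah Σ t=1..3: t=1:−1/72 t=2:+1/16 t=3:−1/72 = 5/144
⇒ 3j(3 4 3; 0 0 0)² = 2/77, sgn -1
Racah Σ t=1..3: t=1:−1/288 t=2:+1/24 t=3:−1/48 = 5/288
⇒ 3j(3 4 3; 0 1 -1)² = 5/462, sgn +1
4πI² = N·(3j₀)²·(3jₘ)² = 15/121
I = -1·√(0.123967/4π) = -0.09932258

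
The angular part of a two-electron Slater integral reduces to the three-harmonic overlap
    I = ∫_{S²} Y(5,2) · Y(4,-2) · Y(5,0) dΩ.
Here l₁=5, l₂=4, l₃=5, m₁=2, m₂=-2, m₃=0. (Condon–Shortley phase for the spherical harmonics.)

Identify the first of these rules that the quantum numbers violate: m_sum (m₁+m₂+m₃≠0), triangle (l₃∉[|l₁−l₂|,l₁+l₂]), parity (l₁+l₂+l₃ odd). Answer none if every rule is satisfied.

Σmᵢ = 0  ✓
l₃∈[|l₁−l₂|,l₁+l₂]=[1,9], have l₃=5  ✓
Σlᵢ = 14 ⇒ even  ✓

none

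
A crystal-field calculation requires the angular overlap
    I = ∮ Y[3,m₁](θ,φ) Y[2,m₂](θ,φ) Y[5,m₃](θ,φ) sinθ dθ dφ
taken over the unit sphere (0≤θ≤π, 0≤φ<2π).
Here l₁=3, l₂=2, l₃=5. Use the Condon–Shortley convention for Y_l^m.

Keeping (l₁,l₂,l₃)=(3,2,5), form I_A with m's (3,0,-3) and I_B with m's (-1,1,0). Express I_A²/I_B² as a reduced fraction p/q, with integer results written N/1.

l's match ⇒ only the (l;m) 3-j factors differ between A and B.
A: triangle coeff Δ(3,2,5) = 1/2310; Σ_t [0,0]: t=0:+1/2880 = 1/2880; (3j)²=2/165 [(3 2 5; 3 0 -3)], sign=+1
B: triangle coeff Δ(3,2,5) = 1/2310; Σ_t [0,0]: t=0:+1/288 = 1/288; (3j)²=5/231 [(3 2 5; -1 1 0)], sign=-1
I_A²/I_B² = (2/165)/(5/231) = 14/25

14/25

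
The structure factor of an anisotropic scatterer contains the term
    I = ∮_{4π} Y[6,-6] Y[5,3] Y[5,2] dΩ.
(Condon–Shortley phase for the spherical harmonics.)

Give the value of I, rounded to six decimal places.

0.000000

m-sum = -6 + 3 + 2 = -1 ≠ 0 ⇒ I = 0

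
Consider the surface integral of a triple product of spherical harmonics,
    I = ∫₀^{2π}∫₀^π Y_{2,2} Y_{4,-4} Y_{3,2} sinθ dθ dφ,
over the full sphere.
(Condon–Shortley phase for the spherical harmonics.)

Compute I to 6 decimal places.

Σlᵢ=9 odd — θ-integrand is odd under cosθ→−cosθ; I=0

0.000000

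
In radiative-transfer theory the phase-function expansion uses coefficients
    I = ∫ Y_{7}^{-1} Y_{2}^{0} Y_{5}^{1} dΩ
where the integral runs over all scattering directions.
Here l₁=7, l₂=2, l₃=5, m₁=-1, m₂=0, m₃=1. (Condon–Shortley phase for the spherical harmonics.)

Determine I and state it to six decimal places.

-0.232242

Checks pass: Σm=0; 14 even; l₃=5∈[5,9].
(2·7+1)(2·2+1)(2·5+1) = 825
Δ: 4! 10! 0! / 15! → 1/15015
sum: t=2:+1/57600 = 1/57600
3j²(7 2 5; 0 0 0) = Δ·Π!·Σ² = 21/715  (sign -1)
sum: t=2:+1/69120 = 1/69120
3j²(7 2 5; -1 0 1) = Δ·Π!·Σ² = 4/143  (sign +1)
combine: 4πI² = 825·21/715·4/143 = 1260/1859
take √, sign -1: I = -0.23224194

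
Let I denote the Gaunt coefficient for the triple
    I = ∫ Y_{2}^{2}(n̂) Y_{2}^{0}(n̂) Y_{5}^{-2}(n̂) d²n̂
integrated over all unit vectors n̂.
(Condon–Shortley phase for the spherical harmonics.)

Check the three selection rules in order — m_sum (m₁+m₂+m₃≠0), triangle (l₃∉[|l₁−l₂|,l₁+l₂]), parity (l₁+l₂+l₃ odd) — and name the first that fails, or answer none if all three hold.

azimuthal sum: 2 + 0 − 2 = 0  ✓
0 ≤ 5 ≤ 4 (triangle on l)  ✗
L = 2 + 2 + 5 = 9 (odd)

triangle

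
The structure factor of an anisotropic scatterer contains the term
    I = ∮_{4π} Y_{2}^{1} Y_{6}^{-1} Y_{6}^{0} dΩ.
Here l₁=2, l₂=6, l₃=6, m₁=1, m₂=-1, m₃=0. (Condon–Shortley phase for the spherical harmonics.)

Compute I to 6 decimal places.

m-sum 0 ✓  L=14 even ✓  4≤6≤8 ✓
Π(2lᵢ+1) = 5×13×13 = 845
triangle coeff Δ(2,6,6) = 1/90090
Σ_t [0,2]: t=0:+1/69120 t=1:−1/14400 t=2:+1/69120 = -7/172800
(3j)²=14/715 [(2 6 6; 0 0 0)], sign=-1
Σ_t [0,1]: t=0:+1/28800 t=1:−1/34560 = 1/172800
(3j)²=1/1430 [(2 6 6; 1 -1 0)], sign=+1
⇒ 4πI² = 7/605
I = (-1)√(7/605/(4π)) = -0.03034355

-0.030344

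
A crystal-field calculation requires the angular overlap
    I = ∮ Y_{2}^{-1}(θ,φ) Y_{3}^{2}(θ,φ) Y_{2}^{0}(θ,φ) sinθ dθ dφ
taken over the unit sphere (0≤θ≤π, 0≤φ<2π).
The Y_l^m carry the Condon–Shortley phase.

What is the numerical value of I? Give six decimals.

0.000000

Σmᵢ = 1 ≠ 0, so the φ-integral vanishes; I = 0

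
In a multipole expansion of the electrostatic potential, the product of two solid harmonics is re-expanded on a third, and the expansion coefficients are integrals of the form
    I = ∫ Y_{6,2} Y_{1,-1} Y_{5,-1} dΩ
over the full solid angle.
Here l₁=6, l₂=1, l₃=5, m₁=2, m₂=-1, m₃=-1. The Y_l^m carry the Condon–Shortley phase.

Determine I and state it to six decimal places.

0.216205

Rules hold: Σm=0, L=12 even, 5≤5≤7.
N = 13·3·11 = 429
Δ = 2!·10!·0!/13! = 1/858
Racah Σ t=1..1: t=1:−1/14400 = -1/14400
⇒ 3j(6 1 5; 0 0 0)² = 6/143, sgn +1
Racah Σ t=0..0: t=0:+1/34560 = 1/34560
⇒ 3j(6 1 5; 2 -1 -1)² = 14/429, sgn +1
4πI² = N·(3j₀)²·(3jₘ)² = 84/143
I = +1·√(0.587413/4π) = 0.21620548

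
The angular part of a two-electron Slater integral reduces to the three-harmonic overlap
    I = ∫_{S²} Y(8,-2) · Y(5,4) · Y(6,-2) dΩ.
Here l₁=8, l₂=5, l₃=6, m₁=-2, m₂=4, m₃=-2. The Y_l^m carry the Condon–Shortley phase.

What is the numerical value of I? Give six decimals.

Σlᵢ=19 odd — θ-integrand is odd under cosθ→−cosθ; I=0

0.000000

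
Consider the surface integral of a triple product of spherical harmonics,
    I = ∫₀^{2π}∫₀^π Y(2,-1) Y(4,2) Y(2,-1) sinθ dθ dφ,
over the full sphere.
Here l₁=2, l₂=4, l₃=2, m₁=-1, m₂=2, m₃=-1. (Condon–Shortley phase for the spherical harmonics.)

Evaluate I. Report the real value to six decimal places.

0.254875

m-sum 0 ✓  L=8 even ✓  2≤2≤6 ✓
Π(2lᵢ+1) = 5×9×5 = 225
triangle coeff Δ(2,4,2) = 1/630
Σ_t [2,2]: t=2:+1/16 = 1/16
(3j)²=2/35 [(2 4 2; 0 0 0)], sign=+1
Σ_t [3,3]: t=3:−1/36 = -1/36
(3j)²=4/63 [(2 4 2; -1 2 -1)], sign=+1
⇒ 4πI² = 40/49
I = (+1)√(40/49/(4π)) = 0.25487487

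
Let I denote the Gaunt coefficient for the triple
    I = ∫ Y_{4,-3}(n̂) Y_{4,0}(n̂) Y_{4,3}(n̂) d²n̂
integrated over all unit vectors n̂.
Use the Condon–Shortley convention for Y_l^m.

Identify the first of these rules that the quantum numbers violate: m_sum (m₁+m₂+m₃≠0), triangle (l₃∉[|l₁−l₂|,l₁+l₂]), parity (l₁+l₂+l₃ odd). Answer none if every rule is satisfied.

none

m₁+m₂+m₃ = -3 + 0 + 3 = 0  ✓
triangle: |4−4|=0 ≤ l₃=4 ≤ 4+4=8  ✓
parity: l₁+l₂+l₃ = 12 is even  ✓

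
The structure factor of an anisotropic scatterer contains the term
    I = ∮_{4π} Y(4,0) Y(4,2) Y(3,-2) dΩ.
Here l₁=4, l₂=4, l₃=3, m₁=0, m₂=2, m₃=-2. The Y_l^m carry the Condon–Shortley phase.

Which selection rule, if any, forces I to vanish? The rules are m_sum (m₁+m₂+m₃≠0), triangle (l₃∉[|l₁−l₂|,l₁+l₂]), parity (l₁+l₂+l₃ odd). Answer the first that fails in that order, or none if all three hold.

parity

Σmᵢ = 0  ✓
l₃∈[|l₁−l₂|,l₁+l₂]=[0,8], have l₃=3  ✓
Σlᵢ = 11 ⇒ odd  ✗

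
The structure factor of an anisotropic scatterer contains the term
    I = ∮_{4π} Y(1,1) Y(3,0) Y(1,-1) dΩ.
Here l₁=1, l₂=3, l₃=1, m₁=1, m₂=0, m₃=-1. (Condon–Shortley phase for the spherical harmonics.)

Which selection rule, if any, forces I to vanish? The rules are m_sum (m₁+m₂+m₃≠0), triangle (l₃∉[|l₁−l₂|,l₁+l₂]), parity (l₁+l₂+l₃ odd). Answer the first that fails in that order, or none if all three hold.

Σmᵢ = 0  ✓
l₃∈[|l₁−l₂|,l₁+l₂]=[2,4], have l₃=1  ✗
Σlᵢ = 5 ⇒ odd

triangle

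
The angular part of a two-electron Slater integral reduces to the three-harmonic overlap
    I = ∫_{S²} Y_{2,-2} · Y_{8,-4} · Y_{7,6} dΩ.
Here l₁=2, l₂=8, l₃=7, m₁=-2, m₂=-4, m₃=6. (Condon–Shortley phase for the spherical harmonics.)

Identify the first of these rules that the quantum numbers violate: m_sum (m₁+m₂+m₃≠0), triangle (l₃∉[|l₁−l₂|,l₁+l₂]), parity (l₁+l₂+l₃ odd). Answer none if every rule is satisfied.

parity

azimuthal sum: -2 − 4 + 6 = 0  ✓
6 ≤ 7 ≤ 10 (triangle on l)  ✓
L = 2 + 8 + 7 = 17 (odd)  ✗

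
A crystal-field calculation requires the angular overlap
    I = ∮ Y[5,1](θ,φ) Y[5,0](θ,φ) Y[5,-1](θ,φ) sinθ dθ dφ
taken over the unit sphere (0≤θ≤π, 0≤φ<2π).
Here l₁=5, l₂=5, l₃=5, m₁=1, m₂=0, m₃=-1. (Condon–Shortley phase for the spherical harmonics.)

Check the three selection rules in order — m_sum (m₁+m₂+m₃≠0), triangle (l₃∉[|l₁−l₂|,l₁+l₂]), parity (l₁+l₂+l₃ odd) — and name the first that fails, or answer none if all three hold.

parity

Σmᵢ = 0  ✓
l₃∈[|l₁−l₂|,l₁+l₂]=[0,10], have l₃=5  ✓
Σlᵢ = 15 ⇒ odd  ✗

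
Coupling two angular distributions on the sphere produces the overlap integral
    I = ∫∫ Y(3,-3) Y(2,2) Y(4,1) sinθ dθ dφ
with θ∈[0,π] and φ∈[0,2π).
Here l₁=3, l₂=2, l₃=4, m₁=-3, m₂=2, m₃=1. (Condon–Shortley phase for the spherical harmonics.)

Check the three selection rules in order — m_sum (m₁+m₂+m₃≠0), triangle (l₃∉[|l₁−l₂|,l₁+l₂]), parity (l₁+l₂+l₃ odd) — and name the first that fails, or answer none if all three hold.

azimuthal sum: -3 + 2 + 1 = 0  ✓
1 ≤ 4 ≤ 5 (triangle on l)  ✓
L = 3 + 2 + 4 = 9 (odd)  ✗

parity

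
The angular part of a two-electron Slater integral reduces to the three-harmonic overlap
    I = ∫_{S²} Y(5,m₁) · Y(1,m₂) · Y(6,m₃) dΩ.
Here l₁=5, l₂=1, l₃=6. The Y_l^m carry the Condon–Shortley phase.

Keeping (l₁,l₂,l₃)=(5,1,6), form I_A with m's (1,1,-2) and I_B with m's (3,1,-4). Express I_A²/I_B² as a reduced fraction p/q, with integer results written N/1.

l's match ⇒ only the (l;m) 3-j factors differ between A and B.
A: triangle coeff Δ(5,1,6) = 1/858; Σ_t [0,0]: t=0:+1/34560 = 1/34560; (3j)²=14/429 [(5 1 6; 1 1 -2)], sign=+1
B: triangle coeff Δ(5,1,6) = 1/858; Σ_t [0,0]: t=0:+1/161280 = 1/161280; (3j)²=15/286 [(5 1 6; 3 1 -4)], sign=+1
I_A²/I_B² = (14/429)/(15/286) = 28/45

28/45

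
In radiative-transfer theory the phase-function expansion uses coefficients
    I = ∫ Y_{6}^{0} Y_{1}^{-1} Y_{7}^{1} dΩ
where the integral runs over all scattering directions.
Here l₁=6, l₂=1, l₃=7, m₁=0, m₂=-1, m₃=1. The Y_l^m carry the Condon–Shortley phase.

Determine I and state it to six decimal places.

Rules hold: Σm=0, L=14 even, 5≤7≤7.
N = 13·3·15 = 585
Δ = 0!·12!·2!/15! = 1/1365
Racah Σ t=0..0: t=0:+1/518400 = 1/518400
⇒ 3j(6 1 7; 0 0 0)² = 7/195, sgn -1
Racah Σ t=0..0: t=0:+1/1036800 = 1/1036800
⇒ 3j(6 1 7; 0 -1 1)² = 4/195, sgn +1
4πI² = N·(3j₀)²·(3jₘ)² = 28/65
I = -1·√(0.430769/4π) = -0.18514731

-0.185147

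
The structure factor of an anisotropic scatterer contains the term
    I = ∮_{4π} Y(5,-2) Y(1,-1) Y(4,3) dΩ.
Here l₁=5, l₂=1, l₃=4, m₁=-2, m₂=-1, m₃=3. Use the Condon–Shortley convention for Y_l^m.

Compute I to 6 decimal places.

0.085055

Checks pass: Σm=0; 10 even; l₃=4∈[4,6].
(2·5+1)(2·1+1)(2·4+1) = 297
Δ: 2! 8! 0! / 11! → 1/495
sum: t=1:−1/576 = -1/576
3j²(5 1 4; 0 0 0) = Δ·Π!·Σ² = 5/99  (sign -1)
sum: t=0:+1/10080 = 1/10080
3j²(5 1 4; -2 -1 3) = Δ·Π!·Σ² = 1/165  (sign -1)
combine: 4πI² = 297·5/99·1/165 = 1/11
take √, sign +1: I = 0.08505478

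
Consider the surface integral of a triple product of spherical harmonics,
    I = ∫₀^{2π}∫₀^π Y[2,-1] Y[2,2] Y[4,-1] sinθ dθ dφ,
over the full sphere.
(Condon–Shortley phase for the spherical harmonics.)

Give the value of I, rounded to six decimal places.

Checks pass: Σm=0; 8 even; l₃=4∈[0,4].
(2·2+1)(2·2+1)(2·4+1) = 225
Δ: 0! 4! 4! / 9! → 1/630
sum: t=0:+1/16 = 1/16
3j²(2 2 4; 0 0 0) = Δ·Π!·Σ² = 2/35  (sign +1)
sum: t=0:+1/144 = 1/144
3j²(2 2 4; -1 2 -1) = Δ·Π!·Σ² = 1/126  (sign -1)
combine: 4πI² = 225·2/35·1/126 = 5/49
take √, sign -1: I = -0.09011188

-0.090112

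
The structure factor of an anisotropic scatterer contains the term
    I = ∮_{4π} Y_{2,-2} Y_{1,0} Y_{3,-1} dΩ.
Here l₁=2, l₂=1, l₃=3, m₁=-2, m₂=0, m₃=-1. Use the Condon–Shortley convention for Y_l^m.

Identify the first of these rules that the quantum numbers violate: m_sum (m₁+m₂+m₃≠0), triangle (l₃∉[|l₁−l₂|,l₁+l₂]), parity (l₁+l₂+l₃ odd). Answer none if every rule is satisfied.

azimuthal sum: -2 + 0 − 1 = -3  ✗
1 ≤ 3 ≤ 3 (triangle on l)
L = 2 + 1 + 3 = 6 (even)

m_sum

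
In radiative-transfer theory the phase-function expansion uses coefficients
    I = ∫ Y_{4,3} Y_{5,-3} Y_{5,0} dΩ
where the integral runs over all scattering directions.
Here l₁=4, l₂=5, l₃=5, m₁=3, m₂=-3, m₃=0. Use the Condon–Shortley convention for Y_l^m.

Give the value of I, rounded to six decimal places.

Checks pass: Σm=0; 14 even; l₃=5∈[1,9].
(2·4+1)(2·5+1)(2·5+1) = 1089
Δ: 4! 4! 6! / 15! → 1/3153150
sum: t=0:+1/69120 t=1:−1/1728 t=2:+1/576 t=3:−1/1728 t=4:+1/69120 = 7/11520
3j²(4 5 5; 0 0 0) = Δ·Π!·Σ² = 2/143  (sign -1)
sum: t=0:+1/6912 t=1:−1/17280 = 1/11520
3j²(4 5 5; 3 -3 0) = Δ·Π!·Σ² = 2/143  (sign -1)
combine: 4πI² = 1089·2/143·2/143 = 36/169
take √, sign +1: I = 0.13019760

0.130198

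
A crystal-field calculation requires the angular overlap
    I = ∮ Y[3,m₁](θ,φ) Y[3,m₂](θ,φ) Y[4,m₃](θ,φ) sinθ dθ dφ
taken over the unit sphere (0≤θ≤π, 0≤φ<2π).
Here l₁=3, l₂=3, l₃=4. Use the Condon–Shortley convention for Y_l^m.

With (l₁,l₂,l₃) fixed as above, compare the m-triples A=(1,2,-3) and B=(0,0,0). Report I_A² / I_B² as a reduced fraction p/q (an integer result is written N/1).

Same 3,3,4: normalisation and zero-m 3j drop out of the ratio.
A: Δ: 2! 4! 4! / 11! → 1/34650; sum: t=1:−1/144 t=2:+1/288 = -1/288; 3j²(3 3 4; 1 2 -3) = Δ·Π!·Σ² = 1/99  (sign +1)
B: Δ: 2! 4! 4! / 11! → 1/34650; sum: t=0:+1/72 t=1:−1/16 t=2:+1/72 = -5/144; 3j²(3 3 4; 0 0 0) = Δ·Π!·Σ² = 2/77  (sign -1)
I_A²/I_B² = (1/99)/(2/77) = 7/18

7/18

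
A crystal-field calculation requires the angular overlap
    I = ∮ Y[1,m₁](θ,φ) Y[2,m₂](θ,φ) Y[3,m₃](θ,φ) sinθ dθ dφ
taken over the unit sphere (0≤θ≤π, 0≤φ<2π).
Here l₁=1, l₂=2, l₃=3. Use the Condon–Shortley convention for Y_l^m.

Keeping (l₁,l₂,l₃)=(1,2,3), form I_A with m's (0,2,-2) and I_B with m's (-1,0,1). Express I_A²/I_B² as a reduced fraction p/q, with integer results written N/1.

5/6

Shared (l₁,l₂,l₃)=(1,2,3): N and (l;000)² cancel in I_A²/I_B².
A: Δ = 0!·2!·4!/7! = 1/105; Racah Σ t=0..0: t=0:+1/24 = 1/24; ⇒ 3j(1 2 3; 0 2 -2)² = 1/21, sgn -1
B: Δ = 0!·2!·4!/7! = 1/105; Racah Σ t=0..0: t=0:+1/8 = 1/8; ⇒ 3j(1 2 3; -1 0 1)² = 2/35, sgn +1
I_A²/I_B² = (1/21)/(2/35) = 5/6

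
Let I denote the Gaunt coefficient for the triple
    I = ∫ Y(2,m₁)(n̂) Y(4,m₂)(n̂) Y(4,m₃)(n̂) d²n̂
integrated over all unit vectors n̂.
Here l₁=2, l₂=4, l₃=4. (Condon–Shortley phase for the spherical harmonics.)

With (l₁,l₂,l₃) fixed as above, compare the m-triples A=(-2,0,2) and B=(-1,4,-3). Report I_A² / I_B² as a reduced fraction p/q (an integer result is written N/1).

45/49

Same 2,4,4: normalisation and zero-m 3j drop out of the ratio.
A: Δ: 2! 2! 6! / 11! → 1/13860; sum: t=2:+1/192 = 1/192; 3j²(2 4 4; -2 0 2) = Δ·Π!·Σ² = 3/77  (sign +1)
B: Δ: 2! 2! 6! / 11! → 1/13860; sum: t=2:+1/1440 = 1/1440; 3j²(2 4 4; -1 4 -3) = Δ·Π!·Σ² = 7/165  (sign -1)
I_A²/I_B² = (3/77)/(7/165) = 45/49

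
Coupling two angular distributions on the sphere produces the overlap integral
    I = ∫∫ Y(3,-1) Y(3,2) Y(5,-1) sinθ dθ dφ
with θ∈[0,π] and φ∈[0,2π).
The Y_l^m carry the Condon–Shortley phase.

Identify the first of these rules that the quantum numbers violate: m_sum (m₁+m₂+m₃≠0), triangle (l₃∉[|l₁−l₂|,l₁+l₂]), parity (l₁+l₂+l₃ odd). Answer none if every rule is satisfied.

azimuthal sum: -1 + 2 − 1 = 0  ✓
0 ≤ 5 ≤ 6 (triangle on l)  ✓
L = 3 + 3 + 5 = 11 (odd)  ✗

parity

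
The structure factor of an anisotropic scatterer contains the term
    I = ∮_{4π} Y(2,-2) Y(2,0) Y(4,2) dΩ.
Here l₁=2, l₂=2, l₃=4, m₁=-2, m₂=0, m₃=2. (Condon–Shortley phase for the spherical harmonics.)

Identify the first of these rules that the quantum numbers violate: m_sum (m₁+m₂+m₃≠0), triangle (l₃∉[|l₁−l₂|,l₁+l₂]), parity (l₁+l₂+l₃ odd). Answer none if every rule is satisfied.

m₁+m₂+m₃ = -2 + 0 + 2 = 0  ✓
triangle: |2−2|=0 ≤ l₃=4 ≤ 2+2=4  ✓
parity: l₁+l₂+l₃ = 8 is even  ✓

none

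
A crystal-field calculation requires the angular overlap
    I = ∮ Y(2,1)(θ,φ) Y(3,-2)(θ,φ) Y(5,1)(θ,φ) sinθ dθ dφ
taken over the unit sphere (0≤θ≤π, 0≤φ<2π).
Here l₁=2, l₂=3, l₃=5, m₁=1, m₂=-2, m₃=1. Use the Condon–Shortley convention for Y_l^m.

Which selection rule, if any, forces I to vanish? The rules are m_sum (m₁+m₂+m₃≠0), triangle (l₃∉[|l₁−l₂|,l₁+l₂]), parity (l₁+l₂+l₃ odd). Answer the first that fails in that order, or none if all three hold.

none

m₁+m₂+m₃ = 1 − 2 + 1 = 0  ✓
triangle: |2−3|=1 ≤ l₃=5 ≤ 2+3=5  ✓
parity: l₁+l₂+l₃ = 10 is even  ✓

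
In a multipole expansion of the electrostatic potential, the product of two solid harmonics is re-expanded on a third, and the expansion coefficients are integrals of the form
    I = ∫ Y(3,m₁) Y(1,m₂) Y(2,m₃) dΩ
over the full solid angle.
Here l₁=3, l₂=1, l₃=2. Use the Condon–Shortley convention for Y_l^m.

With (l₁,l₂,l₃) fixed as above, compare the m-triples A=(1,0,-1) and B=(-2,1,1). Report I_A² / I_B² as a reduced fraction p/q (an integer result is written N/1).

4/5

Same 3,1,2: normalisation and zero-m 3j drop out of the ratio.
A: Δ: 2! 4! 0! / 7! → 1/105; sum: t=1:−1/6 = -1/6; 3j²(3 1 2; 1 0 -1) = Δ·Π!·Σ² = 8/105  (sign +1)
B: Δ: 2! 4! 0! / 7! → 1/105; sum: t=2:+1/12 = 1/12; 3j²(3 1 2; -2 1 1) = Δ·Π!·Σ² = 2/21  (sign -1)
I_A²/I_B² = (8/105)/(2/21) = 4/5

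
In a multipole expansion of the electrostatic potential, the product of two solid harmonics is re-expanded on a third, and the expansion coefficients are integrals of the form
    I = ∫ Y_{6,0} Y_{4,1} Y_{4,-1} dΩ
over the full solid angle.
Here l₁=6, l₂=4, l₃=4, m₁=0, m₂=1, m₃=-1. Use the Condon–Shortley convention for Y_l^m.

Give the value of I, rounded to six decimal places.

0.007113

m-sum 0 ✓  L=14 even ✓  2≤4≤10 ✓
Π(2lᵢ+1) = 13×9×9 = 1053
triangle coeff Δ(6,4,4) = 1/1261260
Σ_t [2,4]: t=2:+1/4608 t=3:−1/1296 t=4:+1/4608 = -7/20736
(3j)²=20/1287 [(6 4 4; 0 0 0)], sign=-1
Σ_t [3,5]: t=3:−1/2592 t=4:+1/2304 t=5:−1/28800 = 7/518400
(3j)²=1/25740 [(6 4 4; 0 1 -1)], sign=-1
⇒ 4πI² = 1/1573
I = (+1)√(1/1573/(4π)) = 0.00711264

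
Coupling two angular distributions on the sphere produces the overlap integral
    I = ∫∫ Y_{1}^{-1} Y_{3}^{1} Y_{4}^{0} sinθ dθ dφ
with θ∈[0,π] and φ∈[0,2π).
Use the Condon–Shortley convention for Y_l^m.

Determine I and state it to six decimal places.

0.150786

Checks pass: Σm=0; 8 even; l₃=4∈[2,4].
(2·1+1)(2·3+1)(2·4+1) = 189
Δ: 0! 2! 6! / 9! → 1/252
sum: t=0:+1/36 = 1/36
3j²(1 3 4; 0 0 0) = Δ·Π!·Σ² = 4/63  (sign +1)
sum: t=0:+1/96 = 1/96
3j²(1 3 4; -1 1 0) = Δ·Π!·Σ² = 1/42  (sign +1)
combine: 4πI² = 189·4/63·1/42 = 2/7
take √, sign +1: I = 0.15078601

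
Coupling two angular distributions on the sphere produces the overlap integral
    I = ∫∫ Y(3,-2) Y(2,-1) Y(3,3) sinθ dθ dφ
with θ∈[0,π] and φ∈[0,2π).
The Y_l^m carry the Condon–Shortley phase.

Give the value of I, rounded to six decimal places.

m-sum 0 ✓  L=8 even ✓  1≤3≤5 ✓
Π(2lᵢ+1) = 7×5×7 = 245
triangle coeff Δ(3,2,3) = 1/3780
Σ_t [0,2]: t=0:+1/24 t=1:−1/4 t=2:+1/24 = -1/6
(3j)²=4/105 [(3 2 3; 0 0 0)], sign=+1
Σ_t [1,1]: t=1:−1/48 = -1/48
(3j)²=5/84 [(3 2 3; -2 -1 3)], sign=-1
⇒ 4πI² = 5/9
I = (-1)√(5/9/(4π)) = -0.21026104

-0.210261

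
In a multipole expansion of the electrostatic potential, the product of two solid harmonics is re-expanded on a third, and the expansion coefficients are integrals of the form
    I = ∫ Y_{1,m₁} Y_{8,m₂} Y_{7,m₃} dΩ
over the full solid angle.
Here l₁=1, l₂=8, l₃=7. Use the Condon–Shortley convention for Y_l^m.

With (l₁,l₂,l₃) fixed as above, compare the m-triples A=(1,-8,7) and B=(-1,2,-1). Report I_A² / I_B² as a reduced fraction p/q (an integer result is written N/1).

8/3

Shared (l₁,l₂,l₃)=(1,8,7): N and (l;000)² cancel in I_A²/I_B².
A: Δ = 2!·0!·14!/17! = 1/2040; Racah Σ t=0..0: t=0:+1/174356582400 = 1/174356582400; ⇒ 3j(1 8 7; 1 -8 7)² = 1/17, sgn +1
B: Δ = 2!·0!·14!/17! = 1/2040; Racah Σ t=2..2: t=2:+1/58060800 = 1/58060800; ⇒ 3j(1 8 7; -1 2 -1)² = 3/136, sgn +1
I_A²/I_B² = (1/17)/(3/136) = 8/3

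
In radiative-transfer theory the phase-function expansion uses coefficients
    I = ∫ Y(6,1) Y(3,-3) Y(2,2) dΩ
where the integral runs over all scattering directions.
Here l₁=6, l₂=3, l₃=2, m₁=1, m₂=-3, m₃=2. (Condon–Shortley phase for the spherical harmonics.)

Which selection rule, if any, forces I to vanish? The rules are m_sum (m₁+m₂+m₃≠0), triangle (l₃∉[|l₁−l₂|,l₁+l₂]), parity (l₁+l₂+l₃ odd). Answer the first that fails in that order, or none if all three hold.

azimuthal sum: 1 − 3 + 2 = 0  ✓
3 ≤ 2 ≤ 9 (triangle on l)  ✗
L = 6 + 3 + 2 = 11 (odd)

triangle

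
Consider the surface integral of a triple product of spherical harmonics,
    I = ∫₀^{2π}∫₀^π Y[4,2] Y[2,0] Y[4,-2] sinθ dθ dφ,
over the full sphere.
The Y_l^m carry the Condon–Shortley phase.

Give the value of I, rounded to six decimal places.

0.065536

Rules hold: Σm=0, L=10 even, 2≤4≤6.
N = 9·5·9 = 405
Δ = 2!·6!·2!/11! = 1/13860
Racah Σ t=0..2: t=0:+1/192 t=1:−1/36 t=2:+1/192 = -5/288
⇒ 3j(4 2 4; 0 0 0)² = 20/693, sgn -1
Racah Σ t=0..2: t=0:+1/192 t=1:−1/120 t=2:+1/2880 = -1/360
⇒ 3j(4 2 4; 2 0 -2)² = 16/3465, sgn -1
4πI² = N·(3j₀)²·(3jₘ)² = 320/5929
I = +1·√(0.053972/4π) = 0.06553591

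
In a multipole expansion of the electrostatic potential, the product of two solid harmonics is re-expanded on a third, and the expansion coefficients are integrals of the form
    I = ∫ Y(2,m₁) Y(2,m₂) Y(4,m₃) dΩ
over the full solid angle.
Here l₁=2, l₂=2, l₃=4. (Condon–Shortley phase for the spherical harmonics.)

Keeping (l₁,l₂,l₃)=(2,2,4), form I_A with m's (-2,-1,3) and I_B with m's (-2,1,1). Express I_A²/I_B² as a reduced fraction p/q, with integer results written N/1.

l's match ⇒ only the (l;m) 3-j factors differ between A and B.
A: triangle coeff Δ(2,2,4) = 1/630; Σ_t [0,0]: t=0:+1/144 = 1/144; (3j)²=1/18 [(2 2 4; -2 -1 3)], sign=-1
B: triangle coeff Δ(2,2,4) = 1/630; Σ_t [0,0]: t=0:+1/144 = 1/144; (3j)²=1/126 [(2 2 4; -2 1 1)], sign=-1
I_A²/I_B² = (1/18)/(1/126) = 7/1

7/1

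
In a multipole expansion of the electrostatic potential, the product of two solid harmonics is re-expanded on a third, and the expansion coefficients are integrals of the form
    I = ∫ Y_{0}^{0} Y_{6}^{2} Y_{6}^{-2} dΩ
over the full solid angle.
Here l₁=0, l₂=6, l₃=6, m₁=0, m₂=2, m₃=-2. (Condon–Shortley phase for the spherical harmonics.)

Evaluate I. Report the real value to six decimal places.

Checks pass: Σm=0; 12 even; l₃=6∈[6,6].
(2·0+1)(2·6+1)(2·6+1) = 169
Δ: 0! 0! 12! / 13! → 1/13
sum: t=0:+1/518400 = 1/518400
3j²(0 6 6; 0 0 0) = Δ·Π!·Σ² = 1/13  (sign +1)
sum: t=0:+1/967680 = 1/967680
3j²(0 6 6; 0 2 -2) = Δ·Π!·Σ² = 1/13  (sign +1)
combine: 4πI² = 169·1/13·1/13 = 1/1
take √, sign +1: I = 0.28209479

0.282095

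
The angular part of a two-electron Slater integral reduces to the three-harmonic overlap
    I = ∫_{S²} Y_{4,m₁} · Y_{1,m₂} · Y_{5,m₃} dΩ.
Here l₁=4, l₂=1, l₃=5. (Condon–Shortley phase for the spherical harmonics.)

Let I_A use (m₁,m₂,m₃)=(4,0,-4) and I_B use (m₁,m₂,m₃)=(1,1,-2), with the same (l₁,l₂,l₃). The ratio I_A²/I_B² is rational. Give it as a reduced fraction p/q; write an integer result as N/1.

3/7

Same 4,1,5: normalisation and zero-m 3j drop out of the ratio.
A: Δ: 0! 8! 2! / 11! → 1/495; sum: t=0:+1/40320 = 1/40320; 3j²(4 1 5; 4 0 -4) = Δ·Π!·Σ² = 1/55  (sign -1)
B: Δ: 0! 8! 2! / 11! → 1/495; sum: t=0:+1/1440 = 1/1440; 3j²(4 1 5; 1 1 -2) = Δ·Π!·Σ² = 7/165  (sign -1)
I_A²/I_B² = (1/55)/(7/165) = 3/7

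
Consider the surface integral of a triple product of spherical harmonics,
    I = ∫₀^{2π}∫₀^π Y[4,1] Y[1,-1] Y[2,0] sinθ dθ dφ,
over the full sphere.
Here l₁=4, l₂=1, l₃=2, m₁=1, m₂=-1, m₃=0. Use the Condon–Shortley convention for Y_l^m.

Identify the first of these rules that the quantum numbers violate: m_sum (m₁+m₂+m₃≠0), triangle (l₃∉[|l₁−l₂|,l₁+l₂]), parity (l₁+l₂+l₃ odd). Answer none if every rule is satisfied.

azimuthal sum: 1 − 1 + 0 = 0  ✓
3 ≤ 2 ≤ 5 (triangle on l)  ✗
L = 4 + 1 + 2 = 7 (odd)

triangle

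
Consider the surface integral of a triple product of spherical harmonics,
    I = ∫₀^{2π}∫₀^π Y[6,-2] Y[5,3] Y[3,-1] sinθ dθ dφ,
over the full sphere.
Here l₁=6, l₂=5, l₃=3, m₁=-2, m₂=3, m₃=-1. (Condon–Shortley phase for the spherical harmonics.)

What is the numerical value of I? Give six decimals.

-0.145631

m-sum 0 ✓  L=14 even ✓  1≤3≤11 ✓
Π(2lᵢ+1) = 13×11×7 = 1001
triangle coeff Δ(6,5,3) = 1/675675
Σ_t [3,5]: t=3:−1/8640 t=4:+1/2304 t=5:−1/8640 = 7/34560
(3j)²=7/429 [(6 5 3; 0 0 0)], sign=-1
Σ_t [6,8]: t=6:+1/11520 t=7:−1/30240 t=8:+1/1935360 = 1/18432
(3j)²=7/429 [(6 5 3; -2 3 -1)], sign=+1
⇒ 4πI² = 343/1287
I = (-1)√(343/1287/(4π)) = -0.14563067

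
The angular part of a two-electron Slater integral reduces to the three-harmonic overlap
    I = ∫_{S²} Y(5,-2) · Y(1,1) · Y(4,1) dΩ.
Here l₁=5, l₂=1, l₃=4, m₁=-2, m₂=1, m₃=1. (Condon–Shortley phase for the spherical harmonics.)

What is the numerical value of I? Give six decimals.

m-sum 0 ✓  L=10 even ✓  4≤4≤6 ✓
Π(2lᵢ+1) = 11×3×9 = 297
triangle coeff Δ(5,1,4) = 1/495
Σ_t [1,1]: t=1:−1/576 = -1/576
(3j)²=5/99 [(5 1 4; 0 0 0)], sign=-1
Σ_t [2,2]: t=2:+1/1440 = 1/1440
(3j)²=7/165 [(5 1 4; -2 1 1)], sign=-1
⇒ 4πI² = 7/11
I = (+1)√(7/11/(4π)) = 0.22503380

0.225034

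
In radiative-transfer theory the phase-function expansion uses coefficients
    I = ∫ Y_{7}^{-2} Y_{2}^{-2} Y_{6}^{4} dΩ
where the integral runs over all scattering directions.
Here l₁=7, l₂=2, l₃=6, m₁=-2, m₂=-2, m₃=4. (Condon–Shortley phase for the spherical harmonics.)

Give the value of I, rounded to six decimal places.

l₁+l₂+l₃=15 is odd: 3j(l;000)=0 ⇒ I=0

0.000000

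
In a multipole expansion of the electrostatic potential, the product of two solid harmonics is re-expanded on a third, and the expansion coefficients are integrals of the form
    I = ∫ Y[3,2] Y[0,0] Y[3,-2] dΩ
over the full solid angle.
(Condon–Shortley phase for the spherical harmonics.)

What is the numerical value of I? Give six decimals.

Rules hold: Σm=0, L=6 even, 3≤3≤3.
N = 7·1·7 = 49
Δ = 0!·6!·0!/7! = 1/7
Racah Σ t=0..0: t=0:+1/36 = 1/36
⇒ 3j(3 0 3; 0 0 0)² = 1/7, sgn -1
Racah Σ t=0..0: t=0:+1/120 = 1/120
⇒ 3j(3 0 3; 2 0 -2)² = 1/7, sgn -1
4πI² = N·(3j₀)²·(3jₘ)² = 1/1
I = +1·√(1/4π) = 0.28209479

0.282095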